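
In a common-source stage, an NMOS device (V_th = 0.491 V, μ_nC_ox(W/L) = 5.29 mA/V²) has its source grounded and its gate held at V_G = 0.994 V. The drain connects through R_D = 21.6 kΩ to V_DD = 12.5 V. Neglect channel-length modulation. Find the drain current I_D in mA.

I_D = 0.565 mA

V_GS = V_G = 0.994 V, so V_ov = 0.994 − 0.491 = 0.503 V.
Assume saturation: I_D = ½ k_n V_ov² = 0.5 × 5.29 × 0.503² = 0.669 mA, giving V_DS = V_DD − I_D R_D = 12.5 − 0.669 × 21.6 = -1.95 V.
But -1.95 V < V_ov = 0.503 V, so the device is actually in triode.
In triode I_D = k_n[V_ov V_DS − ½ V_DS²] and I_D = (V_DD − V_DS)/R_D. Equating: 57.1 V_DS² − 58.47 V_DS + 12.5 = 0, giving V_DS = 0.304 V (the root below V_ov).
I_D = (12.5 − 0.304) / 21.6 = 0.565 mA.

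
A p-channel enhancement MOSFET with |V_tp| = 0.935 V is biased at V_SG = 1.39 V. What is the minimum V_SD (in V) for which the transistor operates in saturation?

The boundary between triode and saturation is V_SD = V_SG − |V_tp| = V_ov.
V_ov = 1.39 − 0.935 = 0.455 V.

V_SD,sat = 0.455 V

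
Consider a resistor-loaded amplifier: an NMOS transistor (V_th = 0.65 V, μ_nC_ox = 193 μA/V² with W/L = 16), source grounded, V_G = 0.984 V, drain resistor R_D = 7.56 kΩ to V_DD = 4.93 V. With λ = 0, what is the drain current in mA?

V_GS = V_G = 0.984 V, so V_ov = 0.984 − 0.65 = 0.334 V.
k_n = μ_nC_ox · (W/L) = 3.088 mA/V².
Assume saturation: I_D = ½ k_n V_ov² = 0.5 × 3.088 × 0.334² = 0.172 mA, giving V_DS = V_DD − I_D R_D = 4.93 − 0.172 × 7.56 = 3.63 V.
V_DS = 3.63 V ≥ V_ov = 0.334 V, confirming saturation.

I_D = 0.172 mA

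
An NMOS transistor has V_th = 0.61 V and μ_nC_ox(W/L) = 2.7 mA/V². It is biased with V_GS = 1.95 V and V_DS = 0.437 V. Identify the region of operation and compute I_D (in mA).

Triode; I_D = 1.32 mA

V_ov = V_GS − V_th = 1.95 − 0.61 = 1.34 V.
Since V_DS = 0.437 V < V_ov = 1.34 V, the device is in the triode region.
I_D = k_n [V_ov · V_DS − ½ V_DS²] = 2.7 × [1.34 × 0.437 − 0.5 × 0.437²] = 1.32 mA.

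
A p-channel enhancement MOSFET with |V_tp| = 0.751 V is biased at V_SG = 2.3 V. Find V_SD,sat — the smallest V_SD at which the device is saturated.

The boundary between triode and saturation is V_SD = V_SG − |V_tp| = V_ov.
V_ov = 2.3 − 0.751 = 1.55 V.

V_SD,sat = 1.55 V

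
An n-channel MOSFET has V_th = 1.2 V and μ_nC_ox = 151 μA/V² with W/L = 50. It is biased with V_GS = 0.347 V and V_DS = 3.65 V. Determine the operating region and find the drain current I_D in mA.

V_GS = 0.347 V < V_th = 1.2 V, so the transistor is in cutoff.

Cutoff; I_D = 0 mA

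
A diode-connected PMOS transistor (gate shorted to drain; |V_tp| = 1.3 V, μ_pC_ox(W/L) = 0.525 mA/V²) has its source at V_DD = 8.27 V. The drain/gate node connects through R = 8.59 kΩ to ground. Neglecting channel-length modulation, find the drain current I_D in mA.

I_D = 0.631 mA

With gate tied to drain, V_SG = V_SD ≥ V_SG − |V_tp|, so the device is in saturation.
KCL at the drain: ½ k_p (V_SG − |V_tp|)² = (V_DD − V_SG)/R.
Let x = V_SG − 1.3. Then 2.25 x² + x − 6.97 = 0, giving x = 1.55 V (positive root), so V_SG = 2.85 V.
I_D = (V_DD − V_SG)/R = (8.27 − 2.85) / 8.59 = 0.631 mA.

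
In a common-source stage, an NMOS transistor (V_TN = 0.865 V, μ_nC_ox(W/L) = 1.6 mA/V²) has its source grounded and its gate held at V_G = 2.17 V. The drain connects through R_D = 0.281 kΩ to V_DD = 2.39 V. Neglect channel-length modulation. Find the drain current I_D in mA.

I_D = 1.36 mA

V_GS = V_G = 2.17 V, so V_ov = 2.17 − 0.865 = 1.3 V.
Assume saturation: I_D = ½ k_n V_ov² = 0.5 × 1.6 × 1.3² = 1.36 mA, giving V_DS = V_DD − I_D R_D = 2.39 − 1.36 × 0.281 = 2.01 V.
V_DS = 2.01 V ≥ V_ov = 1.3 V, confirming saturation.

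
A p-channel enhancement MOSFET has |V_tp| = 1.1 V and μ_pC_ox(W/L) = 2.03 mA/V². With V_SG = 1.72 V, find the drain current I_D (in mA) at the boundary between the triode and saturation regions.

I_D = 0.390 mA

At the boundary V_SD = V_ov = V_SG − |V_tp| = 1.72 − 1.1 = 0.62 V.
I_D = ½ k_p V_ov² = 0.5 × 2.03 × 0.62² = 0.39 mA.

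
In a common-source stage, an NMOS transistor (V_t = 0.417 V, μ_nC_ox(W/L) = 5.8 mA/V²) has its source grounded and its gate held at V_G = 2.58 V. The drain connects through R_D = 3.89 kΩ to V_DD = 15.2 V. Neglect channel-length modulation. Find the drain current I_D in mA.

I_D = 3.82 mA

V_GS = V_G = 2.58 V, so V_ov = 2.58 − 0.417 = 2.16 V.
Assume saturation: I_D = ½ k_n V_ov² = 0.5 × 5.8 × 2.16² = 13.6 mA, giving V_DS = V_DD − I_D R_D = 15.2 − 13.6 × 3.89 = -37.6 V.
But -37.6 V < V_ov = 2.16 V, so the device is actually in triode.
In triode I_D = k_n[V_ov V_DS − ½ V_DS²] and I_D = (V_DD − V_DS)/R_D. Equating: 11.3 V_DS² − 49.8 V_DS + 15.2 = 0, giving V_DS = 0.33 V (the root below V_ov).
I_D = (15.2 − 0.33) / 3.89 = 3.82 mA.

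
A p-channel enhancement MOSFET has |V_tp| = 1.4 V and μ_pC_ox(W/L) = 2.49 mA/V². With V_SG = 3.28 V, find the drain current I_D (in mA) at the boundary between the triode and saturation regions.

At the boundary V_SD = V_ov = V_SG − |V_tp| = 3.28 − 1.4 = 1.88 V.
I_D = ½ k_p V_ov² = 0.5 × 2.49 × 1.88² = 4.4 mA.

I_D = 4.40 mA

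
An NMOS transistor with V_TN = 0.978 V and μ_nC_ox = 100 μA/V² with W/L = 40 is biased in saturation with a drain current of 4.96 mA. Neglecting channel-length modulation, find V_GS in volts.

V_GS = 2.55 V

k_n = μ_nC_ox · (W/L) = 4 mA/V².
In saturation I_D = ½ k_n (V_GS − V_TN)², so V_GS − V_TN = √(2 I_D / k_n) = √(2 × 4.96 / 4) = 1.57 V.
V_GS = 0.978 + 1.57 = 2.55 V.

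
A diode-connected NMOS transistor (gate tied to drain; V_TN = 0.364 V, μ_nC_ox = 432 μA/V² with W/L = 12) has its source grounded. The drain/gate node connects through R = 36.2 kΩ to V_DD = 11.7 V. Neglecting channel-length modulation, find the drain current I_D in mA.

I_D = 0.304 mA

With gate tied to drain, V_GS = V_DS ≥ V_GS − V_TN, so the device is in saturation.
k_n = μ_nC_ox · (W/L) = 5.184 mA/V².
KCL at the drain: ½ k_n (V_GS − V_TN)² = (V_DD − V_GS)/R.
Let x = V_GS − 0.364. Then 93.8 x² + x − 11.34 = 0, giving x = 0.342 V (positive root), so V_GS = 0.706 V.
I_D = (V_DD − V_GS)/R = (11.7 − 0.706) / 36.2 = 0.304 mA.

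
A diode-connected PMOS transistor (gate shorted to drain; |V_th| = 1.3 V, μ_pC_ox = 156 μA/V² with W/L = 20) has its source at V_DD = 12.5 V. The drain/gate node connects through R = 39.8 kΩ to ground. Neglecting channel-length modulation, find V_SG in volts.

With gate tied to drain, V_SG = V_SD ≥ V_SG − |V_th|, so the device is in saturation.
k_p = μ_pC_ox · (W/L) = 3.12 mA/V².
KCL at the drain: ½ k_p (V_SG − |V_th|)² = (V_DD − V_SG)/R.
Let x = V_SG − 1.3. Then 62.1 x² + x − 11.2 = 0, giving x = 0.417 V (positive root), so V_SG = 1.72 V.
I_D = (V_DD − V_SG)/R = (12.5 − 1.72) / 39.8 = 0.271 mA.

V_SG = 1.72 V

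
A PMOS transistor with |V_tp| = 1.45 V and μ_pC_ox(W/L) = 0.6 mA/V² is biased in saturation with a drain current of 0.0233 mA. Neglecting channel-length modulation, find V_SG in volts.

In saturation I_D = ½ k_p (V_SG − |V_tp|)², so V_SG − |V_tp| = √(2 I_D / k_p) = √(2 × 0.0233 / 0.6) = 0.279 V.
V_SG = 1.45 + 0.279 = 1.73 V.

V_SG = 1.73 V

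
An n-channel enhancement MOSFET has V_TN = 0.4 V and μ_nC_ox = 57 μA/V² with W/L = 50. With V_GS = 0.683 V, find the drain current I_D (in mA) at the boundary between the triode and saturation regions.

I_D = 0.114 mA

At the boundary V_DS = V_ov = V_GS − V_TN = 0.683 − 0.4 = 0.283 V.
k_n = μ_nC_ox · (W/L) = 2.85 mA/V².
I_D = ½ k_n V_ov² = 0.5 × 2.85 × 0.283² = 0.114 mA.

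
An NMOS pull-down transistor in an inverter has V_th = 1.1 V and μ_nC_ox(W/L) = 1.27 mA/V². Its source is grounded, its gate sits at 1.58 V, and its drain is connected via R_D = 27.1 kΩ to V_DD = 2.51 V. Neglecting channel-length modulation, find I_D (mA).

V_GS = V_G = 1.58 V, so V_ov = 1.58 − 1.1 = 0.48 V.
Assume saturation: I_D = ½ k_n V_ov² = 0.5 × 1.27 × 0.48² = 0.146 mA, giving V_DS = V_DD − I_D R_D = 2.51 − 0.146 × 27.1 = -1.45 V.
But -1.45 V < V_ov = 0.48 V, so the device is actually in triode.
In triode I_D = k_n[V_ov V_DS − ½ V_DS²] and I_D = (V_DD − V_DS)/R_D. Equating: 17.2 V_DS² − 17.52 V_DS + 2.51 = 0, giving V_DS = 0.172 V (the root below V_ov).
I_D = (2.51 − 0.172) / 27.1 = 0.0863 mA.

I_D = 0.0863 mA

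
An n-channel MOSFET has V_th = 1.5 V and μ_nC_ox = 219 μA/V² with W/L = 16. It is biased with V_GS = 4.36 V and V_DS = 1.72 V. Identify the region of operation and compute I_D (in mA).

Triode; I_D = 12.1 mA

k_n = μ_nC_ox · (W/L) = 3.504 mA/V².
V_ov = V_GS − V_th = 4.36 − 1.5 = 2.86 V.
Since V_DS = 1.72 V < V_ov = 2.86 V, the device is in the triode region.
I_D = k_n [V_ov · V_DS − ½ V_DS²] = 3.504 × [2.86 × 1.72 − 0.5 × 1.72²] = 12.1 mA.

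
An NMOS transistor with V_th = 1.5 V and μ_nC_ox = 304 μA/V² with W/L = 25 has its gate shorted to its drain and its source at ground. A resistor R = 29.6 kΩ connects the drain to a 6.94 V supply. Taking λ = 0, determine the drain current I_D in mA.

I_D = 0.177 mA

With gate tied to drain, V_GS = V_DS ≥ V_GS − V_th, so the device is in saturation.
k_n = μ_nC_ox · (W/L) = 7.6 mA/V².
KCL at the drain: ½ k_n (V_GS − V_th)² = (V_DD − V_GS)/R.
Let x = V_GS − 1.5. Then 112 x² + x − 5.44 = 0, giving x = 0.216 V (positive root), so V_GS = 1.72 V.
I_D = (V_DD − V_GS)/R = (6.94 − 1.72) / 29.6 = 0.177 mA.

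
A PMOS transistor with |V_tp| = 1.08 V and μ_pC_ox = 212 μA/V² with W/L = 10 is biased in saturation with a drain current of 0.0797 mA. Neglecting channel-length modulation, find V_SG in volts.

V_SG = 1.35 V

k_p = μ_pC_ox · (W/L) = 2.12 mA/V².
In saturation I_D = ½ k_p (V_SG − |V_tp|)², so V_SG − |V_tp| = √(2 I_D / k_p) = √(2 × 0.0797 / 2.12) = 0.274 V.
V_SG = 1.08 + 0.274 = 1.35 V.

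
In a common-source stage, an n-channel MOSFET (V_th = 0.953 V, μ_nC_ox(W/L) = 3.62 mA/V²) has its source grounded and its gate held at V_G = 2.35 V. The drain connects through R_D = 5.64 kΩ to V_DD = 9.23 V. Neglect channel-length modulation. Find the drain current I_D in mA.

V_GS = V_G = 2.35 V, so V_ov = 2.35 − 0.953 = 1.4 V.
Assume saturation: I_D = ½ k_n V_ov² = 0.5 × 3.62 × 1.4² = 3.53 mA, giving V_DS = V_DD − I_D R_D = 9.23 − 3.53 × 5.64 = -10.7 V.
But -10.7 V < V_ov = 1.4 V, so the device is actually in triode.
In triode I_D = k_n[V_ov V_DS − ½ V_DS²] and I_D = (V_DD − V_DS)/R_D. Equating: 10.2 V_DS² − 29.52 V_DS + 9.23 = 0, giving V_DS = 0.357 V (the root below V_ov).
I_D = (9.23 − 0.357) / 5.64 = 1.57 mA.

I_D = 1.57 mA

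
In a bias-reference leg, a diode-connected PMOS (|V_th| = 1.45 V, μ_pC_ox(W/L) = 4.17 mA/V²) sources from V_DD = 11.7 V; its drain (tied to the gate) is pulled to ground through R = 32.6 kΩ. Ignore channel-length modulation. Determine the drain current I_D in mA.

With gate tied to drain, V_SG = V_SD ≥ V_SG − |V_th|, so the device is in saturation.
KCL at the drain: ½ k_p (V_SG − |V_th|)² = (V_DD − V_SG)/R.
Let x = V_SG − 1.45. Then 68 x² + x − 10.25 = 0, giving x = 0.381 V (positive root), so V_SG = 1.83 V.
I_D = (V_DD − V_SG)/R = (11.7 − 1.83) / 32.6 = 0.303 mA.

I_D = 0.303 mA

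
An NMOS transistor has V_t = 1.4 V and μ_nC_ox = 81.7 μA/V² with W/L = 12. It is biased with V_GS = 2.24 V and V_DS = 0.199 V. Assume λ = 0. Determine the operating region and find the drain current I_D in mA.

k_n = μ_nC_ox · (W/L) = 0.9804 mA/V².
V_ov = V_GS − V_t = 2.24 − 1.4 = 0.84 V.
Since V_DS = 0.199 V < V_ov = 0.84 V, the device is in the triode region.
I_D = k_n [V_ov · V_DS − ½ V_DS²] = 0.9804 × [0.84 × 0.199 − 0.5 × 0.199²] = 0.144 mA.

Triode; I_D = 0.144 mA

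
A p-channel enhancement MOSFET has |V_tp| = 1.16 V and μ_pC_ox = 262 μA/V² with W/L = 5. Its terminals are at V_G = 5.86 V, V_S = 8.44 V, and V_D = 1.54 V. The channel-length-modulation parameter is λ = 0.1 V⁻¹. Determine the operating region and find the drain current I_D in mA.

V_SG = V_S − V_G = 8.44 − 5.86 = 2.58 V; V_SD = V_S − V_D = 8.44 − 1.54 = 6.9 V.
k_p = μ_pC_ox · (W/L) = 1.31 mA/V².
V_ov = V_SG − |V_tp| = 2.58 − 1.16 = 1.42 V.
Since V_SD = 6.9 V ≥ V_ov = 1.42 V, the device is in saturation.
I_D = ½ k_p V_ov² (1 + λ V_SD) = 0.5 × 1.31 × 1.42² × (1 + 0.1 × 6.9) = 2.23 mA.

Saturation; I_D = 2.23 mA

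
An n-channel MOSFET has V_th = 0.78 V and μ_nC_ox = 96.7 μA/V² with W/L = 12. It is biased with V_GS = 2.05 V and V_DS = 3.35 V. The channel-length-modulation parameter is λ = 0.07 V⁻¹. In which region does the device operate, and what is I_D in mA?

Saturation; I_D = 1.16 mA

k_n = μ_nC_ox · (W/L) = 1.16 mA/V².
V_ov = V_GS − V_th = 2.05 − 0.78 = 1.27 V.
Since V_DS = 3.35 V ≥ V_ov = 1.27 V, the device is in saturation.
I_D = ½ k_n V_ov² (1 + λ V_DS) = 0.5 × 1.16 × 1.27² × (1 + 0.07 × 3.35) = 1.16 mA.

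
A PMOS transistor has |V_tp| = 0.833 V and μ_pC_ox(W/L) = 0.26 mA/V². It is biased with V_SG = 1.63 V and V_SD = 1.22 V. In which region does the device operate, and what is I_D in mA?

Saturation; I_D = 0.0826 mA

V_ov = V_SG − |V_tp| = 1.63 − 0.833 = 0.797 V.
Since V_SD = 1.22 V ≥ V_ov = 0.797 V, the device is in saturation.
I_D = ½ k_p V_ov² = 0.5 × 0.26 × 0.797² = 0.0826 mA.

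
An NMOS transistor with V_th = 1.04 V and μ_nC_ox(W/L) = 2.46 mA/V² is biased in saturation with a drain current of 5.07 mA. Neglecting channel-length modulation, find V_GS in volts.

In saturation I_D = ½ k_n (V_GS − V_th)², so V_GS − V_th = √(2 I_D / k_n) = √(2 × 5.07 / 2.46) = 2.03 V.
V_GS = 1.04 + 2.03 = 3.07 V.

V_GS = 3.07 V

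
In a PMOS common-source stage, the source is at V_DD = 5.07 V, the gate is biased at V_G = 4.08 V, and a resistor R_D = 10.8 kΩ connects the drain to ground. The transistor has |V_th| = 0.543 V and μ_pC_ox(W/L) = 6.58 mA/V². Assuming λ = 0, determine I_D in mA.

V_SG = V_DD − V_G = 5.07 − 4.08 = 0.99 V, so V_ov = 0.99 − 0.543 = 0.447 V.
Assume saturation: I_D = ½ k_p V_ov² = 0.5 × 6.58 × 0.447² = 0.657 mA, giving V_SD = V_DD − I_D R_D = 5.07 − 0.657 × 10.8 = -2.03 V.
But -2.03 V < V_ov = 0.447 V, so the device is actually in triode.
In triode I_D = k_p[V_ov V_SD − ½ V_SD²] and I_D = (V_DD − V_SD)/R_D. Equating: 35.5 V_SD² − 32.77 V_SD + 5.07 = 0, giving V_SD = 0.197 V (the root below V_ov).
I_D = (5.07 − 0.197) / 10.8 = 0.451 mA.

I_D = 0.451 mA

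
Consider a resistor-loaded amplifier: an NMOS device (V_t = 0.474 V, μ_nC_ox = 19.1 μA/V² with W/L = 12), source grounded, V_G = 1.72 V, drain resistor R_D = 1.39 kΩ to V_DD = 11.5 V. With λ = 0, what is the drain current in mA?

I_D = 0.178 mA

V_GS = V_G = 1.72 V, so V_ov = 1.72 − 0.474 = 1.25 V.
k_n = μ_nC_ox · (W/L) = 0.2292 mA/V².
Assume saturation: I_D = ½ k_n V_ov² = 0.5 × 0.2292 × 1.25² = 0.178 mA, giving V_DS = V_DD − I_D R_D = 11.5 − 0.178 × 1.39 = 11.3 V.
V_DS = 11.3 V ≥ V_ov = 1.25 V, confirming saturation.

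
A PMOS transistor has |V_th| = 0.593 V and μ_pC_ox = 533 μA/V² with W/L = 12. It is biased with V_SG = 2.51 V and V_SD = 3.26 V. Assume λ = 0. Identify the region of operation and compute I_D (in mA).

Saturation; I_D = 11.8 mA

k_p = μ_pC_ox · (W/L) = 6.396 mA/V².
V_ov = V_SG − |V_th| = 2.51 − 0.593 = 1.92 V.
Since V_SD = 3.26 V ≥ V_ov = 1.92 V, the device is in saturation.
I_D = ½ k_p V_ov² = 0.5 × 6.396 × 1.92² = 11.8 mA.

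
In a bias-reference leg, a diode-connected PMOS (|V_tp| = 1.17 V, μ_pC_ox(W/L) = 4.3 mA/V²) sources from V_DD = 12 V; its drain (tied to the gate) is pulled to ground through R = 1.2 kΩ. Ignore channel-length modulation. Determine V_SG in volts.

With gate tied to drain, V_SG = V_SD ≥ V_SG − |V_tp|, so the device is in saturation.
KCL at the drain: ½ k_p (V_SG − |V_tp|)² = (V_DD − V_SG)/R.
Let x = V_SG − 1.17. Then 2.58 x² + x − 10.83 = 0, giving x = 1.86 V (positive root), so V_SG = 3.03 V.
I_D = (V_DD − V_SG)/R = (12 − 3.03) / 1.2 = 7.47 mA.

V_SG = 3.03 V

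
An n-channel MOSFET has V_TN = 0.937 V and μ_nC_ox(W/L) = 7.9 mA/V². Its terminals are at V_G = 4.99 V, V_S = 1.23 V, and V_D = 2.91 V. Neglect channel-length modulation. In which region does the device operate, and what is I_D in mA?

V_GS = V_G − V_S = 4.99 − 1.23 = 3.76 V; V_DS = V_D − V_S = 2.91 − 1.23 = 1.68 V.
V_ov = V_GS − V_TN = 3.76 − 0.937 = 2.82 V.
Since V_DS = 1.68 V < V_ov = 2.82 V, the device is in the triode region.
I_D = k_n [V_ov · V_DS − ½ V_DS²] = 7.9 × [2.82 × 1.68 − 0.5 × 1.68²] = 26.3 mA.

Triode; I_D = 26.3 mA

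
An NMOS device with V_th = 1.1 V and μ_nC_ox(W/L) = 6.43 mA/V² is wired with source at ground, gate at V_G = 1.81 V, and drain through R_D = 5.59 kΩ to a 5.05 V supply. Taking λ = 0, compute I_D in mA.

I_D = 0.863 mA

V_GS = V_G = 1.81 V, so V_ov = 1.81 − 1.1 = 0.71 V.
Assume saturation: I_D = ½ k_n V_ov² = 0.5 × 6.43 × 0.71² = 1.62 mA, giving V_DS = V_DD − I_D R_D = 5.05 − 1.62 × 5.59 = -4.01 V.
But -4.01 V < V_ov = 0.71 V, so the device is actually in triode.
In triode I_D = k_n[V_ov V_DS − ½ V_DS²] and I_D = (V_DD − V_DS)/R_D. Equating: 18 V_DS² − 26.52 V_DS + 5.05 = 0, giving V_DS = 0.225 V (the root below V_ov).
I_D = (5.05 − 0.225) / 5.59 = 0.863 mA.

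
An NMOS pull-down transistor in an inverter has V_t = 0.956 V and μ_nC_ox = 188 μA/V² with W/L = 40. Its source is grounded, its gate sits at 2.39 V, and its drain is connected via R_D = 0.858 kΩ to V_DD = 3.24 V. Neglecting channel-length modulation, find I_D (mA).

V_GS = V_G = 2.39 V, so V_ov = 2.39 − 0.956 = 1.43 V.
k_n = μ_nC_ox · (W/L) = 7.52 mA/V².
Assume saturation: I_D = ½ k_n V_ov² = 0.5 × 7.52 × 1.43² = 7.73 mA, giving V_DS = V_DD − I_D R_D = 3.24 − 7.73 × 0.858 = -3.39 V.
But -3.39 V < V_ov = 1.43 V, so the device is actually in triode.
In triode I_D = k_n[V_ov V_DS − ½ V_DS²] and I_D = (V_DD − V_DS)/R_D. Equating: 3.23 V_DS² − 10.25 V_DS + 3.24 = 0, giving V_DS = 0.356 V (the root below V_ov).
I_D = (3.24 − 0.356) / 0.858 = 3.36 mA.

I_D = 3.36 mA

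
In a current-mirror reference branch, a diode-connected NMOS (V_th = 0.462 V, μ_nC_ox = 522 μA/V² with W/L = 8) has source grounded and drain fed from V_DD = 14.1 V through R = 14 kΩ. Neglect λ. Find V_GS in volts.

V_GS = 1.13 V

With gate tied to drain, V_GS = V_DS ≥ V_GS − V_th, so the device is in saturation.
k_n = μ_nC_ox · (W/L) = 4.176 mA/V².
KCL at the drain: ½ k_n (V_GS − V_th)² = (V_DD − V_GS)/R.
Let x = V_GS − 0.462. Then 29.2 x² + x − 13.64 = 0, giving x = 0.666 V (positive root), so V_GS = 1.13 V.
I_D = (V_DD − V_GS)/R = (14.1 − 1.13) / 14 = 0.927 mA.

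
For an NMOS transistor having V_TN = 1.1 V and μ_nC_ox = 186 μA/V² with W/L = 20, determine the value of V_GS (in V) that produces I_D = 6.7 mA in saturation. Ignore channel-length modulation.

V_GS = 3.00 V

k_n = μ_nC_ox · (W/L) = 3.72 mA/V².
In saturation I_D = ½ k_n (V_GS − V_TN)², so V_GS − V_TN = √(2 I_D / k_n) = √(2 × 6.7 / 3.72) = 1.9 V.
V_GS = 1.1 + 1.9 = 3 V.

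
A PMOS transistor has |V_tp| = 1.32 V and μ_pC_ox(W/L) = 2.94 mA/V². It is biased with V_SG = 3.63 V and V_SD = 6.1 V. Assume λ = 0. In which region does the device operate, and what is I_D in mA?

Saturation; I_D = 7.84 mA

V_ov = V_SG − |V_tp| = 3.63 − 1.32 = 2.31 V.
Since V_SD = 6.1 V ≥ V_ov = 2.31 V, the device is in saturation.
I_D = ½ k_p V_ov² = 0.5 × 2.94 × 2.31² = 7.84 mA.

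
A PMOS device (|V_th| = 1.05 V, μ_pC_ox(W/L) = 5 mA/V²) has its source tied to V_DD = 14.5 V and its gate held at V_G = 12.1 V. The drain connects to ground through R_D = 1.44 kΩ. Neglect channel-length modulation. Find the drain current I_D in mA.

V_SG = V_DD − V_G = 14.5 − 12.1 = 2.4 V, so V_ov = 2.4 − 1.05 = 1.35 V.
Assume saturation: I_D = ½ k_p V_ov² = 0.5 × 5 × 1.35² = 4.56 mA, giving V_SD = V_DD − I_D R_D = 14.5 − 4.56 × 1.44 = 7.94 V.
V_SD = 7.94 V ≥ V_ov = 1.35 V, confirming saturation.

I_D = 4.56 mA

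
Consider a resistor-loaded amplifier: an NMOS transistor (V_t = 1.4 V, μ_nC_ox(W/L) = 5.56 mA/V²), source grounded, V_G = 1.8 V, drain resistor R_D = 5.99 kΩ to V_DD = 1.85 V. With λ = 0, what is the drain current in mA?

I_D = 0.282 mA

V_GS = V_G = 1.8 V, so V_ov = 1.8 − 1.4 = 0.4 V.
Assume saturation: I_D = ½ k_n V_ov² = 0.5 × 5.56 × 0.4² = 0.445 mA, giving V_DS = V_DD − I_D R_D = 1.85 − 0.445 × 5.99 = -0.814 V.
But -0.814 V < V_ov = 0.4 V, so the device is actually in triode.
In triode I_D = k_n[V_ov V_DS − ½ V_DS²] and I_D = (V_DD − V_DS)/R_D. Equating: 16.7 V_DS² − 14.32 V_DS + 1.85 = 0, giving V_DS = 0.158 V (the root below V_ov).
I_D = (1.85 − 0.158) / 5.99 = 0.282 mA.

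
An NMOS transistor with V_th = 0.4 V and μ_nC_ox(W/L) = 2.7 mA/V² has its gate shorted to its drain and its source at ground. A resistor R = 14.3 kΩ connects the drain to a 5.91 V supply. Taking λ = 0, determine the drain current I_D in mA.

With gate tied to drain, V_GS = V_DS ≥ V_GS − V_th, so the device is in saturation.
KCL at the drain: ½ k_n (V_GS − V_th)² = (V_DD − V_GS)/R.
Let x = V_GS − 0.4. Then 19.3 x² + x − 5.51 = 0, giving x = 0.509 V (positive root), so V_GS = 0.909 V.
I_D = (V_DD − V_GS)/R = (5.91 − 0.909) / 14.3 = 0.35 mA.

I_D = 0.350 mA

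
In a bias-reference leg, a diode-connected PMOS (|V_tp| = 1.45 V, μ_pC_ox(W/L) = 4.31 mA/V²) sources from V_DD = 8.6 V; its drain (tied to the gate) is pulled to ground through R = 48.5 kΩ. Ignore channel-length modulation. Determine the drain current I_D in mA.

I_D = 0.142 mA

With gate tied to drain, V_SG = V_SD ≥ V_SG − |V_tp|, so the device is in saturation.
KCL at the drain: ½ k_p (V_SG − |V_tp|)² = (V_DD − V_SG)/R.
Let x = V_SG − 1.45. Then 105 x² + x − 7.15 = 0, giving x = 0.257 V (positive root), so V_SG = 1.71 V.
I_D = (V_DD − V_SG)/R = (8.6 − 1.71) / 48.5 = 0.142 mA.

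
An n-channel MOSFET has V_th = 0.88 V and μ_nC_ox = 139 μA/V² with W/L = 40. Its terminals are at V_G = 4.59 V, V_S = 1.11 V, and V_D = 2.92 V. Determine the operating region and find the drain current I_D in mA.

Triode; I_D = 17.1 mA

V_GS = V_G − V_S = 4.59 − 1.11 = 3.48 V; V_DS = V_D − V_S = 2.92 − 1.11 = 1.81 V.
k_n = μ_nC_ox · (W/L) = 5.56 mA/V².
V_ov = V_GS − V_th = 3.48 − 0.88 = 2.6 V.
Since V_DS = 1.81 V < V_ov = 2.6 V, the device is in the triode region.
I_D = k_n [V_ov · V_DS − ½ V_DS²] = 5.56 × [2.6 × 1.81 − 0.5 × 1.81²] = 17.1 mA.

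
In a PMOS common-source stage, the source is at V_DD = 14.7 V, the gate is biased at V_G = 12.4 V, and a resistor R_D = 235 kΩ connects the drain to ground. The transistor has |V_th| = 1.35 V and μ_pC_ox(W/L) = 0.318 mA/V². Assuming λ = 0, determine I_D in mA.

V_SG = V_DD − V_G = 14.7 − 12.4 = 2.3 V, so V_ov = 2.3 − 1.35 = 0.95 V.
Assume saturation: I_D = ½ k_p V_ov² = 0.5 × 0.318 × 0.95² = 0.143 mA, giving V_SD = V_DD − I_D R_D = 14.7 − 0.143 × 235 = -19 V.
But -19 V < V_ov = 0.95 V, so the device is actually in triode.
In triode I_D = k_p[V_ov V_SD − ½ V_SD²] and I_D = (V_DD − V_SD)/R_D. Equating: 37.4 V_SD² − 71.99 V_SD + 14.7 = 0, giving V_SD = 0.232 V (the root below V_ov).
I_D = (14.7 − 0.232) / 235 = 0.0616 mA.

I_D = 0.0616 mA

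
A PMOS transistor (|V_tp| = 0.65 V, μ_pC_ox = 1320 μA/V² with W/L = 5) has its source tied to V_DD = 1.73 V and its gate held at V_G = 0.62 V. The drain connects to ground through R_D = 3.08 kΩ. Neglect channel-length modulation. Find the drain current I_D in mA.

V_SG = V_DD − V_G = 1.73 − 0.62 = 1.11 V, so V_ov = 1.11 − 0.65 = 0.46 V.
k_p = μ_pC_ox · (W/L) = 6.6 mA/V².
Assume saturation: I_D = ½ k_p V_ov² = 0.5 × 6.6 × 0.46² = 0.698 mA, giving V_SD = V_DD − I_D R_D = 1.73 − 0.698 × 3.08 = -0.421 V.
But -0.421 V < V_ov = 0.46 V, so the device is actually in triode.
In triode I_D = k_p[V_ov V_SD − ½ V_SD²] and I_D = (V_DD − V_SD)/R_D. Equating: 10.2 V_SD² − 10.35 V_SD + 1.73 = 0, giving V_SD = 0.211 V (the root below V_ov).
I_D = (1.73 − 0.211) / 3.08 = 0.493 mA.

I_D = 0.493 mA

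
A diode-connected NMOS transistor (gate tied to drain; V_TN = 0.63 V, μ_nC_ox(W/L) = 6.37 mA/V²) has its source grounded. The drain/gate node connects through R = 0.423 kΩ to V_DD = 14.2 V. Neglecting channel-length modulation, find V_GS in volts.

V_GS = 3.45 V

With gate tied to drain, V_GS = V_DS ≥ V_GS − V_TN, so the device is in saturation.
KCL at the drain: ½ k_n (V_GS − V_TN)² = (V_DD − V_GS)/R.
Let x = V_GS − 0.63. Then 1.35 x² + x − 13.57 = 0, giving x = 2.82 V (positive root), so V_GS = 3.45 V.
I_D = (V_DD − V_GS)/R = (14.2 − 3.45) / 0.423 = 25.4 mA.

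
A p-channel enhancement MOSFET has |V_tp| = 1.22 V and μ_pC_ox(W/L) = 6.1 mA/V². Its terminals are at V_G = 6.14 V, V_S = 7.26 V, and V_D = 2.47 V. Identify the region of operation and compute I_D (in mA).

Cutoff; I_D = 0 mA

V_SG = V_S − V_G = 7.26 − 6.14 = 1.12 V; V_SD = V_S − V_D = 7.26 − 2.47 = 4.79 V.
V_SG = 1.12 V < |V_tp| = 1.22 V, so the transistor is in cutoff.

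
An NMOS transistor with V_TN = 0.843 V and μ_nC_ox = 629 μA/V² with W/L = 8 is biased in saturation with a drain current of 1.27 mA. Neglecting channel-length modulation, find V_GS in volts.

k_n = μ_nC_ox · (W/L) = 5.032 mA/V².
In saturation I_D = ½ k_n (V_GS − V_TN)², so V_GS − V_TN = √(2 I_D / k_n) = √(2 × 1.27 / 5.032) = 0.71 V.
V_GS = 0.843 + 0.71 = 1.55 V.

V_GS = 1.55 V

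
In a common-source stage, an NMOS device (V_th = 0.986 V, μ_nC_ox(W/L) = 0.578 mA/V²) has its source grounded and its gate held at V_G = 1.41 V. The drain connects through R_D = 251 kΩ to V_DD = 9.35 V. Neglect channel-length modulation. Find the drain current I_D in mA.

V_GS = V_G = 1.41 V, so V_ov = 1.41 − 0.986 = 0.424 V.
Assume saturation: I_D = ½ k_n V_ov² = 0.5 × 0.578 × 0.424² = 0.052 mA, giving V_DS = V_DD − I_D R_D = 9.35 − 0.052 × 251 = -3.69 V.
But -3.69 V < V_ov = 0.424 V, so the device is actually in triode.
In triode I_D = k_n[V_ov V_DS − ½ V_DS²] and I_D = (V_DD − V_DS)/R_D. Equating: 72.5 V_DS² − 62.51 V_DS + 9.35 = 0, giving V_DS = 0.193 V (the root below V_ov).
I_D = (9.35 − 0.193) / 251 = 0.0365 mA.

I_D = 0.0365 mA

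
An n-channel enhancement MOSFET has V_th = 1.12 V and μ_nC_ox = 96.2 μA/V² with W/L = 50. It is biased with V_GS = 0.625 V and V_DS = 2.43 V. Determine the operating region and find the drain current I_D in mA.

V_GS = 0.625 V < V_th = 1.12 V, so the transistor is in cutoff.

Cutoff; I_D = 0 mA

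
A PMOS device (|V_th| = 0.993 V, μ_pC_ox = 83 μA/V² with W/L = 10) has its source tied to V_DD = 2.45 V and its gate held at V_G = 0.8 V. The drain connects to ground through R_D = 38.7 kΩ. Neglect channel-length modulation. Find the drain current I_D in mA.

V_SG = V_DD − V_G = 2.45 − 0.8 = 1.65 V, so V_ov = 1.65 − 0.993 = 0.657 V.
k_p = μ_pC_ox · (W/L) = 0.83 mA/V².
Assume saturation: I_D = ½ k_p V_ov² = 0.5 × 0.83 × 0.657² = 0.179 mA, giving V_SD = V_DD − I_D R_D = 2.45 − 0.179 × 38.7 = -4.48 V.
But -4.48 V < V_ov = 0.657 V, so the device is actually in triode.
In triode I_D = k_p[V_ov V_SD − ½ V_SD²] and I_D = (V_DD − V_SD)/R_D. Equating: 16.1 V_SD² − 22.1 V_SD + 2.45 = 0, giving V_SD = 0.122 V (the root below V_ov).
I_D = (2.45 − 0.122) / 38.7 = 0.0602 mA.

I_D = 0.0602 mA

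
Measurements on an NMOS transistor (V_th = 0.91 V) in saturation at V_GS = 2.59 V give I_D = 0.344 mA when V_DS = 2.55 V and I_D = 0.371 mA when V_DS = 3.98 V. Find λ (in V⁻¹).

λ = 0.0638 V⁻¹

With V_GS fixed, I_D ∝ (1 + λ V_DS) in saturation, so I_D2/I_D1 = (1 + λ V_DS2)/(1 + λ V_DS1).
0.371/0.344 = 1.078 = (1 + 3.98 λ)/(1 + 2.55 λ).
Solving: λ (I_D1 V_DS2 − I_D2 V_DS1) = I_D2 − I_D1, so λ = (0.371 − 0.344) / (0.344 × 3.98 − 0.371 × 2.55) = 0.027 / 0.423 = 0.0638 V⁻¹.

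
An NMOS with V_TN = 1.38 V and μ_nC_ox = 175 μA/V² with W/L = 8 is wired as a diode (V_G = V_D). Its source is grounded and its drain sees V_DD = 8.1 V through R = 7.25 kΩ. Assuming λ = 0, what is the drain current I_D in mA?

With gate tied to drain, V_GS = V_DS ≥ V_GS − V_TN, so the device is in saturation.
k_n = μ_nC_ox · (W/L) = 1.4 mA/V².
KCL at the drain: ½ k_n (V_GS − V_TN)² = (V_DD − V_GS)/R.
Let x = V_GS − 1.38. Then 5.07 x² + x − 6.72 = 0, giving x = 1.06 V (positive root), so V_GS = 2.44 V.
I_D = (V_DD − V_GS)/R = (8.1 − 2.44) / 7.25 = 0.781 mA.

I_D = 0.781 mA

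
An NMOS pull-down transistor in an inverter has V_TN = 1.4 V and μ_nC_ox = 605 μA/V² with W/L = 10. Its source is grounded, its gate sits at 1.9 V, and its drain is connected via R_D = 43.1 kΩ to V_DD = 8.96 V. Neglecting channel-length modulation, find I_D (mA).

I_D = 0.206 mA

V_GS = V_G = 1.9 V, so V_ov = 1.9 − 1.4 = 0.5 V.
k_n = μ_nC_ox · (W/L) = 6.05 mA/V².
Assume saturation: I_D = ½ k_n V_ov² = 0.5 × 6.05 × 0.5² = 0.756 mA, giving V_DS = V_DD − I_D R_D = 8.96 − 0.756 × 43.1 = -23.6 V.
But -23.6 V < V_ov = 0.5 V, so the device is actually in triode.
In triode I_D = k_n[V_ov V_DS − ½ V_DS²] and I_D = (V_DD − V_DS)/R_D. Equating: 130 V_DS² − 131.4 V_DS + 8.96 = 0, giving V_DS = 0.0736 V (the root below V_ov).
I_D = (8.96 − 0.0736) / 43.1 = 0.206 mA.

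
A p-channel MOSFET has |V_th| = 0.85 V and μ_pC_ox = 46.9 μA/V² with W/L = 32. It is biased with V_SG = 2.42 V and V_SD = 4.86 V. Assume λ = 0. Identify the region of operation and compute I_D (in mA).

k_p = μ_pC_ox · (W/L) = 1.501 mA/V².
V_ov = V_SG − |V_th| = 2.42 − 0.85 = 1.57 V.
Since V_SD = 4.86 V ≥ V_ov = 1.57 V, the device is in saturation.
I_D = ½ k_p V_ov² = 0.5 × 1.501 × 1.57² = 1.85 mA.

Saturation; I_D = 1.85 mA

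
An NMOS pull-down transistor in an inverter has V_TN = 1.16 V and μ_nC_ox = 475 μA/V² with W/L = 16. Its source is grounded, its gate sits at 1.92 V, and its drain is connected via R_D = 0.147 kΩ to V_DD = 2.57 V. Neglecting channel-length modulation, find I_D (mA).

I_D = 2.19 mA

V_GS = V_G = 1.92 V, so V_ov = 1.92 − 1.16 = 0.76 V.
k_n = μ_nC_ox · (W/L) = 7.6 mA/V².
Assume saturation: I_D = ½ k_n V_ov² = 0.5 × 7.6 × 0.76² = 2.19 mA, giving V_DS = V_DD − I_D R_D = 2.57 − 2.19 × 0.147 = 2.25 V.
V_DS = 2.25 V ≥ V_ov = 0.76 V, confirming saturation.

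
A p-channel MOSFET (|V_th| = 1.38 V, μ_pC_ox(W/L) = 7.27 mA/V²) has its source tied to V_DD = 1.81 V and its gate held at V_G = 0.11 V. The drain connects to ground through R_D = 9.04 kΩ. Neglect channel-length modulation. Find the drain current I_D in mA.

I_D = 0.190 mA

V_SG = V_DD − V_G = 1.81 − 0.11 = 1.7 V, so V_ov = 1.7 − 1.38 = 0.32 V.
Assume saturation: I_D = ½ k_p V_ov² = 0.5 × 7.27 × 0.32² = 0.372 mA, giving V_SD = V_DD − I_D R_D = 1.81 − 0.372 × 9.04 = -1.55 V.
But -1.55 V < V_ov = 0.32 V, so the device is actually in triode.
In triode I_D = k_p[V_ov V_SD − ½ V_SD²] and I_D = (V_DD − V_SD)/R_D. Equating: 32.9 V_SD² − 22.03 V_SD + 1.81 = 0, giving V_SD = 0.0959 V (the root below V_ov).
I_D = (1.81 − 0.0959) / 9.04 = 0.19 mA.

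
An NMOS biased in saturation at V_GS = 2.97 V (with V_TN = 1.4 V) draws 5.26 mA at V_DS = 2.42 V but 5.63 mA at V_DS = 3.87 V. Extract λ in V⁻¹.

With V_GS fixed, I_D ∝ (1 + λ V_DS) in saturation, so I_D2/I_D1 = (1 + λ V_DS2)/(1 + λ V_DS1).
5.63/5.26 = 1.07 = (1 + 3.87 λ)/(1 + 2.42 λ).
Solving: λ (I_D1 V_DS2 − I_D2 V_DS1) = I_D2 − I_D1, so λ = (5.63 − 5.26) / (5.26 × 3.87 − 5.63 × 2.42) = 0.37 / 6.73 = 0.055 V⁻¹.

λ = 0.0550 V⁻¹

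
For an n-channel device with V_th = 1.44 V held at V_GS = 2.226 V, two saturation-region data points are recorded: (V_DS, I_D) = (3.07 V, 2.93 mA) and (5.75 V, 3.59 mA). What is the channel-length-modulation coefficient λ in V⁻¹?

λ = 0.113 V⁻¹

With V_GS fixed, I_D ∝ (1 + λ V_DS) in saturation, so I_D2/I_D1 = (1 + λ V_DS2)/(1 + λ V_DS1).
3.59/2.93 = 1.225 = (1 + 5.75 λ)/(1 + 3.07 λ).
Solving: λ (I_D1 V_DS2 − I_D2 V_DS1) = I_D2 − I_D1, so λ = (3.59 − 2.93) / (2.93 × 5.75 − 3.59 × 3.07) = 0.66 / 5.83 = 0.113 V⁻¹.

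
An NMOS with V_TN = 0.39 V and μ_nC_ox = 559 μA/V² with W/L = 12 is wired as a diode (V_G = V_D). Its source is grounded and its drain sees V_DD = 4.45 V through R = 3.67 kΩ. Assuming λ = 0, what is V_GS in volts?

V_GS = 0.925 V

With gate tied to drain, V_GS = V_DS ≥ V_GS − V_TN, so the device is in saturation.
k_n = μ_nC_ox · (W/L) = 6.708 mA/V².
KCL at the drain: ½ k_n (V_GS − V_TN)² = (V_DD − V_GS)/R.
Let x = V_GS − 0.39. Then 12.3 x² + x − 4.06 = 0, giving x = 0.535 V (positive root), so V_GS = 0.925 V.
I_D = (V_DD − V_GS)/R = (4.45 − 0.925) / 3.67 = 0.96 mA.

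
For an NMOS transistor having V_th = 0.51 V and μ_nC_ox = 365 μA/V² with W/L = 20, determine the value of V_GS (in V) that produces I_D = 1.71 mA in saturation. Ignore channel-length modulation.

V_GS = 1.19 V

k_n = μ_nC_ox · (W/L) = 7.3 mA/V².
In saturation I_D = ½ k_n (V_GS − V_th)², so V_GS − V_th = √(2 I_D / k_n) = √(2 × 1.71 / 7.3) = 0.684 V.
V_GS = 0.51 + 0.684 = 1.19 V.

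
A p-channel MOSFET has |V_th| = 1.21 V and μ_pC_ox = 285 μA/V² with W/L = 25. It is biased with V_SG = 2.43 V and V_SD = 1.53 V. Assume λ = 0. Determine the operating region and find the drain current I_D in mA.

Saturation; I_D = 5.30 mA

k_p = μ_pC_ox · (W/L) = 7.125 mA/V².
V_ov = V_SG − |V_th| = 2.43 − 1.21 = 1.22 V.
Since V_SD = 1.53 V ≥ V_ov = 1.22 V, the device is in saturation.
I_D = ½ k_p V_ov² = 0.5 × 7.125 × 1.22² = 5.3 mA.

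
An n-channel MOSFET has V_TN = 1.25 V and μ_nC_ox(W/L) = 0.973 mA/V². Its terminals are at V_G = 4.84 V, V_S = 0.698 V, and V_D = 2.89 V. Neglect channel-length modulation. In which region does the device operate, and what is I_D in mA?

V_GS = V_G − V_S = 4.84 − 0.698 = 4.14 V; V_DS = V_D − V_S = 2.89 − 0.698 = 2.19 V.
V_ov = V_GS − V_TN = 4.14 − 1.25 = 2.89 V.
Since V_DS = 2.19 V < V_ov = 2.89 V, the device is in the triode region.
I_D = k_n [V_ov · V_DS − ½ V_DS²] = 0.973 × [2.89 × 2.19 − 0.5 × 2.19²] = 3.83 mA.

Triode; I_D = 3.83 mA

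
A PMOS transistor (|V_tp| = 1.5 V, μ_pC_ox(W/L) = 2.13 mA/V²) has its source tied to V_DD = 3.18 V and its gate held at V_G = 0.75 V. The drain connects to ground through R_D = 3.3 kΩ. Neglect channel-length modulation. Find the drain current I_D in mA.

V_SG = V_DD − V_G = 3.18 − 0.75 = 2.43 V, so V_ov = 2.43 − 1.5 = 0.93 V.
Assume saturation: I_D = ½ k_p V_ov² = 0.5 × 2.13 × 0.93² = 0.921 mA, giving V_SD = V_DD − I_D R_D = 3.18 − 0.921 × 3.3 = 0.14 V.
But 0.14 V < V_ov = 0.93 V, so the device is actually in triode.
In triode I_D = k_p[V_ov V_SD − ½ V_SD²] and I_D = (V_DD − V_SD)/R_D. Equating: 3.51 V_SD² − 7.537 V_SD + 3.18 = 0, giving V_SD = 0.577 V (the root below V_ov).
I_D = (3.18 − 0.577) / 3.3 = 0.789 mA.

I_D = 0.789 mA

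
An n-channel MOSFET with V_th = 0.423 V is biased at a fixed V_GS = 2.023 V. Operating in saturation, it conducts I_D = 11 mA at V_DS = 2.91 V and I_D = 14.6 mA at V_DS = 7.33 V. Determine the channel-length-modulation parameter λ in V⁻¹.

With V_GS fixed, I_D ∝ (1 + λ V_DS) in saturation, so I_D2/I_D1 = (1 + λ V_DS2)/(1 + λ V_DS1).
14.6/11 = 1.327 = (1 + 7.33 λ)/(1 + 2.91 λ).
Solving: λ (I_D1 V_DS2 − I_D2 V_DS1) = I_D2 − I_D1, so λ = (14.6 − 11) / (11 × 7.33 − 14.6 × 2.91) = 3.6 / 38.1 = 0.0944 V⁻¹.

λ = 0.0944 V⁻¹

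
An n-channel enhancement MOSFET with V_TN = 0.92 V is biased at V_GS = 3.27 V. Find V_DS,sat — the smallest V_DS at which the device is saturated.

V_DS,sat = 2.35 V

The boundary between triode and saturation is V_DS = V_GS − V_TN = V_ov.
V_ov = 3.27 − 0.92 = 2.35 V.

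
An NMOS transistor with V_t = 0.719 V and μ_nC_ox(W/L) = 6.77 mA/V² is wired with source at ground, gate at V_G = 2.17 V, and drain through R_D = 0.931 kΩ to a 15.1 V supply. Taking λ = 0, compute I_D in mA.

V_GS = V_G = 2.17 V, so V_ov = 2.17 − 0.719 = 1.45 V.
Assume saturation: I_D = ½ k_n V_ov² = 0.5 × 6.77 × 1.45² = 7.13 mA, giving V_DS = V_DD − I_D R_D = 15.1 − 7.13 × 0.931 = 8.46 V.
V_DS = 8.46 V ≥ V_ov = 1.45 V, confirming saturation.

I_D = 7.13 mA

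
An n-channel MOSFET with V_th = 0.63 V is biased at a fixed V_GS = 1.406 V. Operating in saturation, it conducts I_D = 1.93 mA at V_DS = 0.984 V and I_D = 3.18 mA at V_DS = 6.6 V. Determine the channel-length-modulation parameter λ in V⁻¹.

With V_GS fixed, I_D ∝ (1 + λ V_DS) in saturation, so I_D2/I_D1 = (1 + λ V_DS2)/(1 + λ V_DS1).
3.18/1.93 = 1.648 = (1 + 6.6 λ)/(1 + 0.984 λ).
Solving: λ (I_D1 V_DS2 − I_D2 V_DS1) = I_D2 − I_D1, so λ = (3.18 − 1.93) / (1.93 × 6.6 − 3.18 × 0.984) = 1.25 / 9.61 = 0.13 V⁻¹.

λ = 0.130 V⁻¹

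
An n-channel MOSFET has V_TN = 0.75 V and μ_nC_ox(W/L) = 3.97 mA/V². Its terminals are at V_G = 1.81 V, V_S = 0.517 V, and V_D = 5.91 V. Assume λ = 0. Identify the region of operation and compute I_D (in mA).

Saturation; I_D = 0.585 mA

V_GS = V_G − V_S = 1.81 − 0.517 = 1.29 V; V_DS = V_D − V_S = 5.91 − 0.517 = 5.39 V.
V_ov = V_GS − V_TN = 1.29 − 0.75 = 0.543 V.
Since V_DS = 5.39 V ≥ V_ov = 0.543 V, the device is in saturation.
I_D = ½ k_n V_ov² = 0.5 × 3.97 × 0.543² = 0.585 mA.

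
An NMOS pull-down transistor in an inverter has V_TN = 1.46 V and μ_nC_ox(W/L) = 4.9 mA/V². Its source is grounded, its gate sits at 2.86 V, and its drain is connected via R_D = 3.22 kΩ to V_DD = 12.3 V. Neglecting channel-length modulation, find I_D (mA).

I_D = 3.60 mA

V_GS = V_G = 2.86 V, so V_ov = 2.86 − 1.46 = 1.4 V.
Assume saturation: I_D = ½ k_n V_ov² = 0.5 × 4.9 × 1.4² = 4.8 mA, giving V_DS = V_DD − I_D R_D = 12.3 − 4.8 × 3.22 = -3.16 V.
But -3.16 V < V_ov = 1.4 V, so the device is actually in triode.
In triode I_D = k_n[V_ov V_DS − ½ V_DS²] and I_D = (V_DD − V_DS)/R_D. Equating: 7.89 V_DS² − 23.09 V_DS + 12.3 = 0, giving V_DS = 0.7 V (the root below V_ov).
I_D = (12.3 − 0.7) / 3.22 = 3.6 mA.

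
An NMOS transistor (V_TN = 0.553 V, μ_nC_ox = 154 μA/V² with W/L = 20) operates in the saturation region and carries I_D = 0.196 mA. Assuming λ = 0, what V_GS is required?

k_n = μ_nC_ox · (W/L) = 3.08 mA/V².
In saturation I_D = ½ k_n (V_GS − V_TN)², so V_GS − V_TN = √(2 I_D / k_n) = √(2 × 0.196 / 3.08) = 0.357 V.
V_GS = 0.553 + 0.357 = 0.91 V.

V_GS = 0.910 V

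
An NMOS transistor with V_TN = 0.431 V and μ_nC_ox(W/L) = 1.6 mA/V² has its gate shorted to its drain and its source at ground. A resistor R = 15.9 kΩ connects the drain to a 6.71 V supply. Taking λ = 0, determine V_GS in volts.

With gate tied to drain, V_GS = V_DS ≥ V_GS − V_TN, so the device is in saturation.
KCL at the drain: ½ k_n (V_GS − V_TN)² = (V_DD − V_GS)/R.
Let x = V_GS − 0.431. Then 12.7 x² + x − 6.279 = 0, giving x = 0.664 V (positive root), so V_GS = 1.1 V.
I_D = (V_DD − V_GS)/R = (6.71 − 1.1) / 15.9 = 0.353 mA.

V_GS = 1.10 V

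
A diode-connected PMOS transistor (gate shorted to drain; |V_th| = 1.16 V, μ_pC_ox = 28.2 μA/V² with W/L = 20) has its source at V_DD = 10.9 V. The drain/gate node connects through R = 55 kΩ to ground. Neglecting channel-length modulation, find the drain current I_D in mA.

With gate tied to drain, V_SG = V_SD ≥ V_SG − |V_th|, so the device is in saturation.
k_p = μ_pC_ox · (W/L) = 0.564 mA/V².
KCL at the drain: ½ k_p (V_SG − |V_th|)² = (V_DD − V_SG)/R.
Let x = V_SG − 1.16. Then 15.5 x² + x − 9.74 = 0, giving x = 0.761 V (positive root), so V_SG = 1.92 V.
I_D = (V_DD − V_SG)/R = (10.9 − 1.92) / 55 = 0.163 mA.

I_D = 0.163 mA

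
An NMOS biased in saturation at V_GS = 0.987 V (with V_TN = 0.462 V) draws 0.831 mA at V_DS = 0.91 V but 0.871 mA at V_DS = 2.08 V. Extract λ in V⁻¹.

λ = 0.0427 V⁻¹

With V_GS fixed, I_D ∝ (1 + λ V_DS) in saturation, so I_D2/I_D1 = (1 + λ V_DS2)/(1 + λ V_DS1).
0.871/0.831 = 1.048 = (1 + 2.08 λ)/(1 + 0.91 λ).
Solving: λ (I_D1 V_DS2 − I_D2 V_DS1) = I_D2 − I_D1, so λ = (0.871 − 0.831) / (0.831 × 2.08 − 0.871 × 0.91) = 0.04 / 0.936 = 0.0427 V⁻¹.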